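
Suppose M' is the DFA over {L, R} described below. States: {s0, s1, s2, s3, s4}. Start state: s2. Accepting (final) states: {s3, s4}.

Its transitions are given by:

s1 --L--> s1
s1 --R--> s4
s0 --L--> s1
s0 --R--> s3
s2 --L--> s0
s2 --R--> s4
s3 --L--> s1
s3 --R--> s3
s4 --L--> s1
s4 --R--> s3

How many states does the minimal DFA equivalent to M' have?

Initial partition by acceptance: {s3,s4} | {s0,s1,s2}.
Stable partition: {s3,s4} | {s0,s1,s2} — 2 equivalence classes.

2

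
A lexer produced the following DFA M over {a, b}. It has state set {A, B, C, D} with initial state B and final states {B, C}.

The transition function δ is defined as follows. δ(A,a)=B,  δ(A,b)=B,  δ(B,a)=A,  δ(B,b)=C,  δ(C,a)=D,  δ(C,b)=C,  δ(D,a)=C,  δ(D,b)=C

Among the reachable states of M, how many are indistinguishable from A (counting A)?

P0 = {B,C} | {A,D}.
No further refinement is possible. Final partition (2 blocks): {B,C} | {A,D}.
The equivalence class containing A is {A,D}, of size 2.

2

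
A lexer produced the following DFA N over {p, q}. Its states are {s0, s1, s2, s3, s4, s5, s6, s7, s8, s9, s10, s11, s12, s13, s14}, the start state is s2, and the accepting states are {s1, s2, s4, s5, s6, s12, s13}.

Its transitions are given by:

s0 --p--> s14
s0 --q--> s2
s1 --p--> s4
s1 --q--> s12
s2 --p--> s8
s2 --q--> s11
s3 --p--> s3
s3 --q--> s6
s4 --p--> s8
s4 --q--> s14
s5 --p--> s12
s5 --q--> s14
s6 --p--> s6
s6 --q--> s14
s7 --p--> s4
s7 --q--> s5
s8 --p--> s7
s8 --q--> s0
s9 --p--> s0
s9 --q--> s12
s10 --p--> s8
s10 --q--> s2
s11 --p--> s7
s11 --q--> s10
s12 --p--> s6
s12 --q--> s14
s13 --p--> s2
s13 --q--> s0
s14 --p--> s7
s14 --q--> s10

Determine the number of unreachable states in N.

4

No path from s2 leads to s1, s3, s9, s13; the other 11 states are all reachable.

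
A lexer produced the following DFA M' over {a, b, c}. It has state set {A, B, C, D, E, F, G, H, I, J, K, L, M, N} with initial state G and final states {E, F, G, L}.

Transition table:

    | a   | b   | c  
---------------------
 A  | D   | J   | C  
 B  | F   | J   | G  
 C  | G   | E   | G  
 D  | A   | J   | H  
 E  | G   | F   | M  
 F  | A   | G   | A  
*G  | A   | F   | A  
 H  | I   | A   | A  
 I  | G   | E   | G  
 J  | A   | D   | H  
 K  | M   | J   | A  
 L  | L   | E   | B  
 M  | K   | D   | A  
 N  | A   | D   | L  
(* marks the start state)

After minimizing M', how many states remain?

States {B,L,N} cannot be reached from the start state, so discard them.
Initial partition by acceptance: {E,F,G} | {A,C,D,H,I,J,K,M}.
Refine {E,F,G} on symbol a: members go to different blocks, giving {F,G} and {E}.
On input a, block {A,C,D,H,I,J,K,M} splits into {A,D,H,J,K,M} and {C,I}.
Split {A,D,H,J,K,M} by δ(·,a) → {A,D,J,K,M} and {H}.
Split {A,D,J,K,M} by δ(·,c) → {D,J} and {K,M} and {A}.
No further refinement is possible. Final partition (7 blocks): {F,G} | {D,J} | {E} | {C,I} | {H} | {K,M} | {A}.

7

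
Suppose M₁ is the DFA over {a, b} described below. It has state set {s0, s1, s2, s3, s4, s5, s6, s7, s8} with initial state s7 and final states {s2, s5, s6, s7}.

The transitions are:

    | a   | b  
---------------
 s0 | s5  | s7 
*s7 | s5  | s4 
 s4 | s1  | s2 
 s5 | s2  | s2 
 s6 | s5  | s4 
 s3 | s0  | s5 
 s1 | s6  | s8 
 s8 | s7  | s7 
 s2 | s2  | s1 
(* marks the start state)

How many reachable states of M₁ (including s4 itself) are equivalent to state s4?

Reachable states from the start: {s1,s2,s4,s5,s6,s7,s8}. Unreachable: {s0,s3} — drop them.
Initial partition by acceptance: {s2,s5,s6,s7} | {s1,s4,s8}.
Split {s2,s5,s6,s7} by δ(·,b) → {s2,s6,s7} and {s5}.
Refine {s2,s6,s7} on symbol a: members go to different blocks, giving {s6,s7} and {s2}.
On input a, block {s1,s4,s8} splits into {s1,s8} and {s4}.
Refine {s1,s8} on symbol b: members go to different blocks, giving {s1} and {s8}.
Stable partition: {s6,s7} | {s1} | {s5} | {s2} | {s4} | {s8} — 6 equivalence classes.
State s4 belongs to the block {s4}, which has 1 states.

1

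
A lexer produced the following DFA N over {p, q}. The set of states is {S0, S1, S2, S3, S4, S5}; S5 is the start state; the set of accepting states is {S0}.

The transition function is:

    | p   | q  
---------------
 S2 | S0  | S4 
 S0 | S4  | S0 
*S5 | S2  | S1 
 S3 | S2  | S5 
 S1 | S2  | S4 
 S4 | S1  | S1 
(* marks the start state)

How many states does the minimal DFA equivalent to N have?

5

Reachable states from the start: {S0,S1,S2,S4,S5}. Unreachable: {S3} — drop them.
Initial partition by acceptance: {S0} | {S1,S2,S4,S5}.
Split {S1,S2,S4,S5} by δ(·,p) → {S1,S4,S5} and {S2}.
On input p, block {S1,S4,S5} splits into {S1,S5} and {S4}.
On input q, block {S1,S5} splits into {S1} and {S5}.
No further refinement is possible. Final partition (5 blocks): {S0} | {S1} | {S2} | {S4} | {S5}.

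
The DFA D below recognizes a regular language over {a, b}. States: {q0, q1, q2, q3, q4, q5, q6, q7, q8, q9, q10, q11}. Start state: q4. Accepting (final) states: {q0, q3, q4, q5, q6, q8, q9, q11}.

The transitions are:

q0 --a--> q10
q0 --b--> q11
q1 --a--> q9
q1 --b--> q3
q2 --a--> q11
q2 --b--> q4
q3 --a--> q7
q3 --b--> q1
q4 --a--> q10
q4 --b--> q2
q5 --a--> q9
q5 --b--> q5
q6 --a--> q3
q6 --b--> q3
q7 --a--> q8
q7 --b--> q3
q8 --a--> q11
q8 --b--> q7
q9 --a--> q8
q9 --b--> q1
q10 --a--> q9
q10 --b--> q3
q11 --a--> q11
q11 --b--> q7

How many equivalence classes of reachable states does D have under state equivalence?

3

States {q0,q5,q6} cannot be reached from the start state, so discard them.
P0 = {q3,q4,q8,q9,q11} | {q1,q2,q7,q10}.
On input a, block {q3,q4,q8,q9,q11} splits into {q8,q9,q11} and {q3,q4}.
No further refinement is possible. Final partition (3 blocks): {q8,q9,q11} | {q1,q2,q7,q10} | {q3,q4}.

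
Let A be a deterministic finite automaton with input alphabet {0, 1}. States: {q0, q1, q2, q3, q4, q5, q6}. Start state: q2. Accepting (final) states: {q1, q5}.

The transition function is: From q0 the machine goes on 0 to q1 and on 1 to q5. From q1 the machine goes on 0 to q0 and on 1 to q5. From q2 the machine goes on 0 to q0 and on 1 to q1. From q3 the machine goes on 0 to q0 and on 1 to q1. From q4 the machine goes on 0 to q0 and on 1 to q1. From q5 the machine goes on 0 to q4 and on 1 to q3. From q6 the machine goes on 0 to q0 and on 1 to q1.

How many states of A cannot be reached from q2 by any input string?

1

Starting at q2 and following transitions, the reachable set is {q0, q1, q2, q3, q4, q5}. That leaves q6 unreachable — 1 in total.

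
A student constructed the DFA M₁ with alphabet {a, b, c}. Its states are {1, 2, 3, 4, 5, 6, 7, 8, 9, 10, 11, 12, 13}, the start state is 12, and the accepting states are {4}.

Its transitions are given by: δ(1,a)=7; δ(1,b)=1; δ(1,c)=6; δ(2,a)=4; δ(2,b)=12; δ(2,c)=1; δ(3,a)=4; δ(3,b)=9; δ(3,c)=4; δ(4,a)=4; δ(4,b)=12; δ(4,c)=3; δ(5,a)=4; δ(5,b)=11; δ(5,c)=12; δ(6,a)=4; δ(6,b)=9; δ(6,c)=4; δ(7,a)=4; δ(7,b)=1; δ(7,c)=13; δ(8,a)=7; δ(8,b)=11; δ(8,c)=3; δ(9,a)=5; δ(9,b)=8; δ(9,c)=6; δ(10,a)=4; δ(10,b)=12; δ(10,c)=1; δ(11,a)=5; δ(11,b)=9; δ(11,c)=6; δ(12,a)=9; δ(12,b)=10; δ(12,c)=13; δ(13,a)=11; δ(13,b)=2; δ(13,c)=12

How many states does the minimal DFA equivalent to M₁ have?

6

All states are reachable from the start state.
Start with accepting vs non-accepting: {4} | {1,2,3,5,6,7,8,9,10,11,12,13}.
On input a, block {1,2,3,5,6,7,8,9,10,11,12,13} splits into {1,8,9,11,12,13} and {2,3,5,6,7,10}.
Split {1,8,9,11,12,13} by δ(·,a) → {1,8,9,11} and {12,13}.
On input b, block {2,3,5,6,7,10} splits into {3,5,6,7} and {2,10}.
Refine {3,5,6,7} on symbol c: members go to different blocks, giving {3,6} and {5,7}.
No further refinement is possible. Final partition (6 blocks): {4} | {1,8,9,11} | {3,6} | {12,13} | {2,10} | {5,7}.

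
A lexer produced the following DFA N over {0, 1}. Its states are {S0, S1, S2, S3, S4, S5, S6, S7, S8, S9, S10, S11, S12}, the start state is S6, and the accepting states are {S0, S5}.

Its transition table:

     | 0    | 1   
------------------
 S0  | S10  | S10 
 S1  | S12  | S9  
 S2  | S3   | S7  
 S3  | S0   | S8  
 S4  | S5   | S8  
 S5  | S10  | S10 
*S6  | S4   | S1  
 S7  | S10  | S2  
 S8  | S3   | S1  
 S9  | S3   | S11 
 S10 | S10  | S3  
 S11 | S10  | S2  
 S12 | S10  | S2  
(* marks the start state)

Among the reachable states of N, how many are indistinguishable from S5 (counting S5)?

2

Initial partition by acceptance: {S0,S5} | {S1,S2,S3,S4,S6,S7,S8,S9,S10,S11,S12}.
On input 0, block {S1,S2,S3,S4,S6,S7,S8,S9,S10,S11,S12} splits into {S1,S2,S6,S7,S8,S9,S10,S11,S12} and {S3,S4}.
Split {S1,S2,S6,S7,S8,S9,S10,S11,S12} by δ(·,0) → {S1,S7,S10,S11,S12} and {S2,S6,S8,S9}.
Split {S1,S7,S10,S11,S12} by δ(·,1) → {S1,S7,S11,S12} and {S10}.
Split {S1,S7,S11,S12} by δ(·,0) → {S7,S11,S12} and {S1}.
On input 1, block {S2,S6,S8,S9} splits into {S2,S9} and {S6,S8}.
The partition is now stable with 7 blocks: {S0,S5} | {S7,S11,S12} | {S3,S4} | {S2,S9} | {S10} | {S1} | {S6,S8}.
State S5 belongs to the block {S0,S5}, which has 2 states.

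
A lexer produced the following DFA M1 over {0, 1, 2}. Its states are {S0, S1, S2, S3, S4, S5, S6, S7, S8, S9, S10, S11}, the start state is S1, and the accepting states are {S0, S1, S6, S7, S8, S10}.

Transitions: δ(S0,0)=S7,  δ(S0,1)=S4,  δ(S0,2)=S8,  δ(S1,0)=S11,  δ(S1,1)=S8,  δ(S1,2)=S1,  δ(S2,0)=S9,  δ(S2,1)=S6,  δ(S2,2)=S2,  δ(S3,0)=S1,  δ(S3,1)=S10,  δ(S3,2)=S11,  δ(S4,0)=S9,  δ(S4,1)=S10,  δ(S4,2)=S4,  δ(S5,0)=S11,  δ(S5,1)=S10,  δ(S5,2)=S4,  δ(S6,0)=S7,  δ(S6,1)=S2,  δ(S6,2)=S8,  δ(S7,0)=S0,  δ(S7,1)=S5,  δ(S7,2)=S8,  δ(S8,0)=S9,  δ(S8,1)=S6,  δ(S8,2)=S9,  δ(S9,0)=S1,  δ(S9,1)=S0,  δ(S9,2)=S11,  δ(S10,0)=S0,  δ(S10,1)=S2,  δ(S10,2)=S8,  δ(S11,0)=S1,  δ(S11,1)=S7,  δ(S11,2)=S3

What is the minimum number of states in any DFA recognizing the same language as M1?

All states are reachable from the start state.
Initial partition by acceptance: {S0,S1,S6,S7,S8,S10} | {S2,S3,S4,S5,S9,S11}.
Refine {S0,S1,S6,S7,S8,S10} on symbol 0: members go to different blocks, giving {S0,S6,S7,S10} and {S1,S8}.
On input 0, block {S2,S3,S4,S5,S9,S11} splits into {S2,S4,S5} and {S3,S9,S11}.
On input 1, block {S1,S8} splits into {S1} and {S8}.
No further refinement is possible. Final partition (5 blocks): {S0,S6,S7,S10} | {S2,S4,S5} | {S1} | {S3,S9,S11} | {S8}.

5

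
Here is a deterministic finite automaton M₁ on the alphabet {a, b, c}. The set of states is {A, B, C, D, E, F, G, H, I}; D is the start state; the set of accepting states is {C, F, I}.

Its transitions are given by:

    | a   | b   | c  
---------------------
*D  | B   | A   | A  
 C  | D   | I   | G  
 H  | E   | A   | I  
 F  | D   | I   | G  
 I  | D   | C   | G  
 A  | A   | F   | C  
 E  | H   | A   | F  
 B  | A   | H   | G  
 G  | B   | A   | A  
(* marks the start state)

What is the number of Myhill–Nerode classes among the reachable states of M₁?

5

Every state is reachable, so we keep all 9.
Start with accepting vs non-accepting: {C,F,I} | {A,B,D,E,G,H}.
Split {A,B,D,E,G,H} by δ(·,b) → {B,D,E,G,H} and {A}.
Split {B,D,E,G,H} by δ(·,a) → {D,E,G,H} and {B}.
Refine {D,E,G,H} on symbol a: members go to different blocks, giving {D,G} and {E,H}.
The partition is now stable with 5 blocks: {C,F,I} | {D,G} | {A} | {B} | {E,H}.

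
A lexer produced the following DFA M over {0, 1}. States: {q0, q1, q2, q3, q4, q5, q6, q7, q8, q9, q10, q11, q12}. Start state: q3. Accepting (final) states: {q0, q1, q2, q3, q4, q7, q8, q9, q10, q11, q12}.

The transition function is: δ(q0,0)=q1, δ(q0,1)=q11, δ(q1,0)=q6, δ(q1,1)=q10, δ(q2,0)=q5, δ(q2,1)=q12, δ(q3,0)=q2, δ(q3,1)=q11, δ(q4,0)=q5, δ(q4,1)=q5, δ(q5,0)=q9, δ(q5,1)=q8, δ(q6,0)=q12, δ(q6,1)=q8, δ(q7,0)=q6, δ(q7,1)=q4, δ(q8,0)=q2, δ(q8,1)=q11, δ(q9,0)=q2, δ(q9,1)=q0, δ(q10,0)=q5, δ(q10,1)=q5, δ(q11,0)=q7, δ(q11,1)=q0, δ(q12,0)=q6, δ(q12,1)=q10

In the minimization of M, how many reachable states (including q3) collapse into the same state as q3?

3

All states are reachable from the start state.
Start with accepting vs non-accepting: {q0,q1,q2,q3,q4,q7,q8,q9,q10,q11,q12} | {q5,q6}.
Split {q0,q1,q2,q3,q4,q7,q8,q9,q10,q11,q12} by δ(·,0) → {q1,q2,q4,q7,q10,q12} and {q0,q3,q8,q9,q11}.
Refine {q1,q2,q4,q7,q10,q12} on symbol 1: members go to different blocks, giving {q1,q2,q7,q12} and {q4,q10}.
Refine {q1,q2,q7,q12} on symbol 1: members go to different blocks, giving {q1,q7,q12} and {q2}.
Refine {q5,q6} on symbol 0: members go to different blocks, giving {q5} and {q6}.
Refine {q0,q3,q8,q9,q11} on symbol 0: members go to different blocks, giving {q3,q8,q9} and {q0,q11}.
Stable partition: {q1,q7,q12} | {q5} | {q3,q8,q9} | {q4,q10} | {q2} | {q6} | {q0,q11} — 7 equivalence classes.
State q3 belongs to the block {q3,q8,q9}, which has 3 states.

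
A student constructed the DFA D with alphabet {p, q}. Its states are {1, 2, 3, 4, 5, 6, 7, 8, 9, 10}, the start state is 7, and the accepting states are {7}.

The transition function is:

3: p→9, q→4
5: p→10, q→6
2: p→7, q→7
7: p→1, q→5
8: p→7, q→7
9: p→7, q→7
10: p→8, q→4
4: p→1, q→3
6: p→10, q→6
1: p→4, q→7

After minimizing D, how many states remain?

First remove the unreachable states {2}; 9 states remain.
Initial partition by acceptance: {7} | {1,3,4,5,6,8,9,10}.
Refine {1,3,4,5,6,8,9,10} on symbol p: members go to different blocks, giving {1,3,4,5,6,10} and {8,9}.
Split {1,3,4,5,6,10} by δ(·,p) → {1,4,5,6} and {3,10}.
Refine {1,4,5,6} on symbol p: members go to different blocks, giving {1,4} and {5,6}.
Refine {1,4} on symbol q: members go to different blocks, giving {1} and {4}.
No further refinement is possible. Final partition (6 blocks): {7} | {1} | {8,9} | {3,10} | {5,6} | {4}.

6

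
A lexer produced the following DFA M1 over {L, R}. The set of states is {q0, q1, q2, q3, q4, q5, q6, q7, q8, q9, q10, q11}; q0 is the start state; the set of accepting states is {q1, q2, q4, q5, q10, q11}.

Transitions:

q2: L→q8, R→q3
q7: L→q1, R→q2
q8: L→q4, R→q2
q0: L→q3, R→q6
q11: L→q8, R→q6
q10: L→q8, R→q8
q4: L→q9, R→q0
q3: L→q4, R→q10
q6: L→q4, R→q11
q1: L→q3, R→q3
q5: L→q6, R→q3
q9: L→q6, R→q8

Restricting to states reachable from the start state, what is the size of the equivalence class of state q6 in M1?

3

Reachable states from the start: {q0,q2,q3,q4,q6,q8,q9,q10,q11}. Unreachable: {q1,q5,q7} — drop them.
Start with accepting vs non-accepting: {q2,q4,q10,q11} | {q0,q3,q6,q8,q9}.
Split {q0,q3,q6,q8,q9} by δ(·,L) → {q3,q6,q8} and {q0,q9}.
Split {q2,q4,q10,q11} by δ(·,L) → {q2,q10,q11} and {q4}.
No further refinement is possible. Final partition (4 blocks): {q2,q10,q11} | {q3,q6,q8} | {q0,q9} | {q4}.
The equivalence class containing q6 is {q3,q6,q8}, of size 3.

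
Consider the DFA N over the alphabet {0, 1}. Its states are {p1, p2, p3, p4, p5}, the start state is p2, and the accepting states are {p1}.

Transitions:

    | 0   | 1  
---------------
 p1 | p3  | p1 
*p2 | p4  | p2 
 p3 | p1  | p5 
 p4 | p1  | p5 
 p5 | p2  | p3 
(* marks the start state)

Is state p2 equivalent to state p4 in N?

All states are reachable from the start state.
Initial partition by acceptance: {p1} | {p2,p3,p4,p5}.
Split {p2,p3,p4,p5} by δ(·,0) → {p2,p5} and {p3,p4}.
Refine {p2,p5} on symbol 0: members go to different blocks, giving {p2} and {p5}.
Stable partition: {p1} | {p2} | {p3,p4} | {p5} — 4 equivalence classes.
p2 and p4 end up in different blocks, so they are distinguishable. For instance, the string '0' is accepted from only p4.

No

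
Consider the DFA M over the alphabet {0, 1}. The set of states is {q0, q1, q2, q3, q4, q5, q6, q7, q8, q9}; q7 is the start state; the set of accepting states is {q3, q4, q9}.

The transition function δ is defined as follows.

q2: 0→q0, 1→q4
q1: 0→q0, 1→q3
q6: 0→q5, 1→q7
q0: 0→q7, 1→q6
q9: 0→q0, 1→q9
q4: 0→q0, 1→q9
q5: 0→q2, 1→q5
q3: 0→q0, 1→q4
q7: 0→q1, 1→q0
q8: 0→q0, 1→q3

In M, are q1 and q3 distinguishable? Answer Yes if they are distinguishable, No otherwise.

First remove the unreachable states {q8}; 9 states remain.
Start with accepting vs non-accepting: {q3,q4,q9} | {q0,q1,q2,q5,q6,q7}.
On input 1, block {q0,q1,q2,q5,q6,q7} splits into {q0,q5,q6,q7} and {q1,q2}.
Split {q0,q5,q6,q7} by δ(·,0) → {q0,q6} and {q5,q7}.
Split {q0,q6} by δ(·,1) → {q0} and {q6}.
Split {q5,q7} by δ(·,1) → {q5} and {q7}.
No further refinement is possible. Final partition (6 blocks): {q3,q4,q9} | {q0} | {q1,q2} | {q5} | {q6} | {q7}.
q1 and q3 end up in different blocks, so they are distinguishable. For instance, the string 'ε' is accepted from only q3.

Yes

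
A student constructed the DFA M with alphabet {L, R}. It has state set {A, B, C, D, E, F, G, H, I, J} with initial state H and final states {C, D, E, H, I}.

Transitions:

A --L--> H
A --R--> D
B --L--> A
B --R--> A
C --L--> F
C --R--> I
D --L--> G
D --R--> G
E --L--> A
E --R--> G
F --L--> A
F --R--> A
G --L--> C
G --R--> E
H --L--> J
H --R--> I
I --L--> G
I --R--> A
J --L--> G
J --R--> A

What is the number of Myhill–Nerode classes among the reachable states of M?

States {B} cannot be reached from the start state, so discard them.
P0 = {C,D,E,H,I} | {A,F,G,J}.
Split {C,D,E,H,I} by δ(·,R) → {D,E,I} and {C,H}.
Refine {A,F,G,J} on symbol L: members go to different blocks, giving {A,G} and {F,J}.
No further refinement is possible. Final partition (4 blocks): {D,E,I} | {A,G} | {C,H} | {F,J}.

4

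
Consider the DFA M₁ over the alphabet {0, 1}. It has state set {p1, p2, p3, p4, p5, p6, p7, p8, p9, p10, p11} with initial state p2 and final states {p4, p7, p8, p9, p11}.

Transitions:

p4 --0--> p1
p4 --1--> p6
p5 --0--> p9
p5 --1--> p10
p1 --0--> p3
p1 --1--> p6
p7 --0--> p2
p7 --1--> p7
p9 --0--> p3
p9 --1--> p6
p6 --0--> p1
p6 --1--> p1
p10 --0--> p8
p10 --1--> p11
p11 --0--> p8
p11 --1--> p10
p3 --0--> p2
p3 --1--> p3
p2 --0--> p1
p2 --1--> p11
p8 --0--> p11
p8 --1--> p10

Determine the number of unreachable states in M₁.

No path from p2 leads to p4, p5, p7, p9; the other 7 states are all reachable.

4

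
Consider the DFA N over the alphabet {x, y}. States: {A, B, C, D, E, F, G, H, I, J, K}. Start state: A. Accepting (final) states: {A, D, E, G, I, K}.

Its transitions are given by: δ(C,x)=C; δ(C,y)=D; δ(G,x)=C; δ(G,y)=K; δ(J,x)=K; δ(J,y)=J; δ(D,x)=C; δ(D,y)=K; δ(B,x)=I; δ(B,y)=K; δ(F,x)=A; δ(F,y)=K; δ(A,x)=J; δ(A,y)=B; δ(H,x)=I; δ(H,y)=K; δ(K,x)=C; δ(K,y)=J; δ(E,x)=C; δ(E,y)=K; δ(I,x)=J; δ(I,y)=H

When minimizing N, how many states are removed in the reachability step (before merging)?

3

No path from A leads to E, F, G; the other 8 states are all reachable.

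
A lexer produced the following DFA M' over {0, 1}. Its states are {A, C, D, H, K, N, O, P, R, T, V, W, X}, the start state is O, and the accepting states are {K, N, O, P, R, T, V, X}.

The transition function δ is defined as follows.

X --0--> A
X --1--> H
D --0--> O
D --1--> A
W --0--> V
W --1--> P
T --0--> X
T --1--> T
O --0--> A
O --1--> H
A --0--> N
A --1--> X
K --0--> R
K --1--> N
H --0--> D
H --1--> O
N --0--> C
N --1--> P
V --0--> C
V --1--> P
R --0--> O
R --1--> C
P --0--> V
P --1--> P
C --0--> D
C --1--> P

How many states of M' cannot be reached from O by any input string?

4

Starting at O and following transitions, the reachable set is {A, C, D, H, N, O, P, V, X}. That leaves K, R, T, W unreachable — 4 in total.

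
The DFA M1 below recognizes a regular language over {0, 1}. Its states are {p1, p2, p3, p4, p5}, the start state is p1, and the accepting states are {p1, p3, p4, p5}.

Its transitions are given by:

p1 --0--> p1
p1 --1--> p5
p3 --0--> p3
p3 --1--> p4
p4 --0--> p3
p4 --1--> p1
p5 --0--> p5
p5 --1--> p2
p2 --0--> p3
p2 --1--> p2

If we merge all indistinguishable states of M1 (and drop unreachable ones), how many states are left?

Start with accepting vs non-accepting: {p1,p3,p4,p5} | {p2}.
On input 1, block {p1,p3,p4,p5} splits into {p1,p3,p4} and {p5}.
On input 1, block {p1,p3,p4} splits into {p3,p4} and {p1}.
Split {p3,p4} by δ(·,1) → {p3} and {p4}.
The partition is now stable with 5 blocks: {p3} | {p2} | {p5} | {p1} | {p4}.

5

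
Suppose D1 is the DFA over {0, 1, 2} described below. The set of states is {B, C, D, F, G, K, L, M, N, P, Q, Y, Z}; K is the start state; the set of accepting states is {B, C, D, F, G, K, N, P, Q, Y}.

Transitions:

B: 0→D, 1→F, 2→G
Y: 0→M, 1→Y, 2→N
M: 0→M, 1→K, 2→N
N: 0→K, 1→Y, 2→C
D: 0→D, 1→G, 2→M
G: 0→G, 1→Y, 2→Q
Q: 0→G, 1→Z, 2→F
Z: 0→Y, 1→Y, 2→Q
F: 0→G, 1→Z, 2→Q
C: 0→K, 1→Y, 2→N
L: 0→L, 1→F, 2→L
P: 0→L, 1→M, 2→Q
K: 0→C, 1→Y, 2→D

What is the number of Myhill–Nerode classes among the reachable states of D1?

8

Reachable states from the start: {C,D,F,G,K,M,N,Q,Y,Z}. Unreachable: {B,L,P} — drop them.
Start with accepting vs non-accepting: {C,D,F,G,K,N,Q,Y} | {M,Z}.
On input 0, block {C,D,F,G,K,N,Q,Y} splits into {C,D,F,G,K,N,Q} and {Y}.
On input 1, block {C,D,F,G,K,N,Q} splits into {C,G,K,N} and {F,Q} and {D}.
Split {C,G,K,N} by δ(·,2) → {C,N} and {G} and {K}.
Split {M,Z} by δ(·,0) → {Z} and {M}.
The partition is now stable with 8 blocks: {C,N} | {Z} | {Y} | {F,Q} | {D} | {G} | {K} | {M}.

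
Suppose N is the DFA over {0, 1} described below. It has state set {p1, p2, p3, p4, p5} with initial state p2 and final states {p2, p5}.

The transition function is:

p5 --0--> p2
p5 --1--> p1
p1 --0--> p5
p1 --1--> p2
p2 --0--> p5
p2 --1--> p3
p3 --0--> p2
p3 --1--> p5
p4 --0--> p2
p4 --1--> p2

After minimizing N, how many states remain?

2

States {p4} cannot be reached from the start state, so discard them.
Initial partition by acceptance: {p2,p5} | {p1,p3}.
The partition is now stable with 2 blocks: {p2,p5} | {p1,p3}.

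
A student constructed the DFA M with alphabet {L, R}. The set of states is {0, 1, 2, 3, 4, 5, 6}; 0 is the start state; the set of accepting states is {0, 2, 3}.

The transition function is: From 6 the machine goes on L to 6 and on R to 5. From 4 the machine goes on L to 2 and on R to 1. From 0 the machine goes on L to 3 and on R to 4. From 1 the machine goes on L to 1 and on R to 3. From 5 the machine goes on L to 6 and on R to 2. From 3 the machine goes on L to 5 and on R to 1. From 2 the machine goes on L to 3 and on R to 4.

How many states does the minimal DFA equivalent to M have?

6

P0 = {0,2,3} | {1,4,5,6}.
Refine {0,2,3} on symbol L: members go to different blocks, giving {0,2} and {3}.
Refine {1,4,5,6} on symbol L: members go to different blocks, giving {1,5,6} and {4}.
Split {1,5,6} by δ(·,R) → {1} and {5} and {6}.
No further refinement is possible. Final partition (6 blocks): {0,2} | {1} | {3} | {4} | {5} | {6}.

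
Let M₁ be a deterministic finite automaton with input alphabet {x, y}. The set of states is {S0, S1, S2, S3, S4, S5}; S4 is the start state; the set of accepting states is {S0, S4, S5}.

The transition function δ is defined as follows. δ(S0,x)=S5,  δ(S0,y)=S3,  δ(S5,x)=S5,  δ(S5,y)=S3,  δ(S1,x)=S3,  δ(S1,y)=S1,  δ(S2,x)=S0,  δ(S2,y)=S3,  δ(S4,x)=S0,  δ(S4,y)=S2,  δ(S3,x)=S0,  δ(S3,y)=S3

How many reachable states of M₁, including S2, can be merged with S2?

2

States {S1} cannot be reached from the start state, so discard them.
Initial partition by acceptance: {S0,S4,S5} | {S2,S3}.
No further refinement is possible. Final partition (2 blocks): {S0,S4,S5} | {S2,S3}.
State S2 belongs to the block {S2,S3}, which has 2 states.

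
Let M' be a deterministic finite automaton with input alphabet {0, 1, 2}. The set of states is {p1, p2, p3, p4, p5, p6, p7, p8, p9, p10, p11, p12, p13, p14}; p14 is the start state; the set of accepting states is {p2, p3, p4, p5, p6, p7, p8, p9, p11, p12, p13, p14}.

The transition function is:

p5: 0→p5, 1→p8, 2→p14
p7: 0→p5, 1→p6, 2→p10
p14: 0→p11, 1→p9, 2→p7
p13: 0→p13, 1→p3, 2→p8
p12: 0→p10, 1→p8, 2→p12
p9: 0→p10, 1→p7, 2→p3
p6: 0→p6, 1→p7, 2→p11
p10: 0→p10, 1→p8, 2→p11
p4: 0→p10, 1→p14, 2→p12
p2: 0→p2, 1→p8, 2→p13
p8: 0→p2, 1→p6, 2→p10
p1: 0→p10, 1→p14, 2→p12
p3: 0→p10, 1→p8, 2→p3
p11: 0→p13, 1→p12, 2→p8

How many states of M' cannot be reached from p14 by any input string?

2

BFS from p14 reaches {p2, p3, p5, p6, p7, p8, p9, p10, p11, p12, p13, p14}; the 2 state(s) p1, p4 are never visited.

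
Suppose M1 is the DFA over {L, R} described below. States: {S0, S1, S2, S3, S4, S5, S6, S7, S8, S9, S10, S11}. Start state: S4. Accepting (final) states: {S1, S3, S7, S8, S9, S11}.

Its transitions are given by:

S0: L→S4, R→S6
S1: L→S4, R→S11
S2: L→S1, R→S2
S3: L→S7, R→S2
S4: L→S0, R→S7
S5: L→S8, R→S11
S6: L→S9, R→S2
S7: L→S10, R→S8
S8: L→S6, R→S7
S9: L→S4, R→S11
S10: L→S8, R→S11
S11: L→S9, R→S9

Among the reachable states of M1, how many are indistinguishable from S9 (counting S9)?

Reachable states from the start: {S0,S1,S2,S4,S6,S7,S8,S9,S10,S11}. Unreachable: {S3,S5} — drop them.
Initial partition by acceptance: {S1,S7,S8,S9,S11} | {S0,S2,S4,S6,S10}.
Split {S1,S7,S8,S9,S11} by δ(·,L) → {S1,S7,S8,S9} and {S11}.
Split {S1,S7,S8,S9} by δ(·,R) → {S1,S9} and {S7,S8}.
Refine {S0,S2,S4,S6,S10} on symbol L: members go to different blocks, giving {S0,S4} and {S2,S6} and {S10}.
On input R, block {S0,S4} splits into {S0} and {S4}.
Refine {S7,S8} on symbol L: members go to different blocks, giving {S7} and {S8}.
No further refinement is possible. Final partition (8 blocks): {S1,S9} | {S0} | {S11} | {S7} | {S2,S6} | {S10} | {S4} | {S8}.
State S9 belongs to the block {S1,S9}, which has 2 states.

2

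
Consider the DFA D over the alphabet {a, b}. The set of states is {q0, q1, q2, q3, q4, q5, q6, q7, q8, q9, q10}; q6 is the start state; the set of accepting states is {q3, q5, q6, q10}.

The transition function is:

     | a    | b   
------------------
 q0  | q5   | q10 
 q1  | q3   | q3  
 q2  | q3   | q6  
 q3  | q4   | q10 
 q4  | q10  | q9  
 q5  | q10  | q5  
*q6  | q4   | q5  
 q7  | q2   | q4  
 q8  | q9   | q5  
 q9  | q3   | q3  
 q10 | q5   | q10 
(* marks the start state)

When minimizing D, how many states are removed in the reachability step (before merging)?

BFS from q6 reaches {q3, q4, q5, q6, q9, q10}; the 5 state(s) q0, q1, q2, q7, q8 are never visited.

5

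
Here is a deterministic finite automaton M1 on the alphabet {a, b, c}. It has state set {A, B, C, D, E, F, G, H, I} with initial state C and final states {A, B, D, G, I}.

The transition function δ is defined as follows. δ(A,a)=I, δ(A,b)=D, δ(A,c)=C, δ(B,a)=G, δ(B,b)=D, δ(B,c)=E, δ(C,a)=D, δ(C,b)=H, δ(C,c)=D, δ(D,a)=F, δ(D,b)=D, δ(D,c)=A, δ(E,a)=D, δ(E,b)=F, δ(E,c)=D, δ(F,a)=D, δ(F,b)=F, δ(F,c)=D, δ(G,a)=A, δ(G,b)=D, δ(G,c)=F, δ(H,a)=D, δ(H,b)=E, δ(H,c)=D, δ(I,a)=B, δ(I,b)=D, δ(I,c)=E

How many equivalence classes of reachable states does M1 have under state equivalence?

3

All states are reachable from the start state.
Start with accepting vs non-accepting: {A,B,D,G,I} | {C,E,F,H}.
On input a, block {A,B,D,G,I} splits into {A,B,G,I} and {D}.
Stable partition: {A,B,G,I} | {C,E,F,H} | {D} — 3 equivalence classes.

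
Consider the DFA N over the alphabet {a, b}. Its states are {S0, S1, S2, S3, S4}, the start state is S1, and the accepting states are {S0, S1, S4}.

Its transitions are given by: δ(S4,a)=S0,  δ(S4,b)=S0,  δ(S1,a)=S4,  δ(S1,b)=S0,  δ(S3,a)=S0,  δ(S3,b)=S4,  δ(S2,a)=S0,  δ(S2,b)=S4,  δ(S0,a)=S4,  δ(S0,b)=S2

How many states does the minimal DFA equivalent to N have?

4

First remove the unreachable states {S3}; 4 states remain.
P0 = {S0,S1,S4} | {S2}.
Split {S0,S1,S4} by δ(·,b) → {S1,S4} and {S0}.
On input a, block {S1,S4} splits into {S1} and {S4}.
The partition is now stable with 4 blocks: {S1} | {S2} | {S0} | {S4}.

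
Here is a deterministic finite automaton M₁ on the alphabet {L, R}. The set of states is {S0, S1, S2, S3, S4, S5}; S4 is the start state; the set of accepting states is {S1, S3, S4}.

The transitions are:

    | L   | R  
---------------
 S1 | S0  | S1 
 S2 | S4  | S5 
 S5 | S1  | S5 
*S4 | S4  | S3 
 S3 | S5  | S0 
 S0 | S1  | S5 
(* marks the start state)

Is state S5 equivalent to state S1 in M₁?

States {S2} cannot be reached from the start state, so discard them.
Start with accepting vs non-accepting: {S1,S3,S4} | {S0,S5}.
Split {S1,S3,S4} by δ(·,L) → {S1,S3} and {S4}.
On input R, block {S1,S3} splits into {S1} and {S3}.
Stable partition: {S1} | {S0,S5} | {S4} | {S3} — 4 equivalence classes.
S5 and S1 end up in different blocks, so they are distinguishable. For instance, the string 'ε' is accepted from only S1.

No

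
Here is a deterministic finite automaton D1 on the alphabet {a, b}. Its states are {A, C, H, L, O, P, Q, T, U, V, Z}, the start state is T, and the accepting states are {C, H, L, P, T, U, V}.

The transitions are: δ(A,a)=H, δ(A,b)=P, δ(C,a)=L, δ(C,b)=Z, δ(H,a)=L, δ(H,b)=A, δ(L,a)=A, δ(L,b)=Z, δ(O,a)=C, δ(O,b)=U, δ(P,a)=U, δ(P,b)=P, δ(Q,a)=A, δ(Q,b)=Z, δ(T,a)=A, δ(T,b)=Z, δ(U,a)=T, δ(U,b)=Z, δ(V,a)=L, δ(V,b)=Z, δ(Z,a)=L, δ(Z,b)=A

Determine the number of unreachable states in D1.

BFS from T reaches {A, H, L, P, T, U, Z}; the 4 state(s) C, O, Q, V are never visited.

4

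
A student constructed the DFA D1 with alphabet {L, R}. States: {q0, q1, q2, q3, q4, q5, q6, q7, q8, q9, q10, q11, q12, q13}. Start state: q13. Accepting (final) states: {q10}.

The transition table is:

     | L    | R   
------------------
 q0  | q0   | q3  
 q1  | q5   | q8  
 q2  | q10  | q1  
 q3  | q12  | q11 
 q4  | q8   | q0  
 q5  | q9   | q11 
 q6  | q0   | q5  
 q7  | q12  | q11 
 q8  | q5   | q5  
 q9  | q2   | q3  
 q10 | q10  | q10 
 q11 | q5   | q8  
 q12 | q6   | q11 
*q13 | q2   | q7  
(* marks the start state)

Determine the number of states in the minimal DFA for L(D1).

Reachable states from the start: {q0,q1,q2,q3,q5,q6,q7,q8,q9,q10,q11,q12,q13}. Unreachable: {q4} — drop them.
Start with accepting vs non-accepting: {q10} | {q0,q1,q2,q3,q5,q6,q7,q8,q9,q11,q12,q13}.
Split {q0,q1,q2,q3,q5,q6,q7,q8,q9,q11,q12,q13} by δ(·,L) → {q0,q1,q3,q5,q6,q7,q8,q9,q11,q12,q13} and {q2}.
Split {q0,q1,q3,q5,q6,q7,q8,q9,q11,q12,q13} by δ(·,L) → {q0,q1,q3,q5,q6,q7,q8,q11,q12} and {q9,q13}.
Refine {q0,q1,q3,q5,q6,q7,q8,q11,q12} on symbol L: members go to different blocks, giving {q0,q1,q3,q6,q7,q8,q11,q12} and {q5}.
On input L, block {q0,q1,q3,q6,q7,q8,q11,q12} splits into {q0,q3,q6,q7,q12} and {q1,q8,q11}.
On input R, block {q0,q3,q6,q7,q12} splits into {q3,q7,q12} and {q0} and {q6}.
Refine {q3,q7,q12} on symbol L: members go to different blocks, giving {q3,q7} and {q12}.
Split {q1,q8,q11} by δ(·,R) → {q1,q11} and {q8}.
Stable partition: {q10} | {q3,q7} | {q2} | {q9,q13} | {q5} | {q1,q11} | {q0} | {q6} | {q12} | {q8} — 10 equivalence classes.

10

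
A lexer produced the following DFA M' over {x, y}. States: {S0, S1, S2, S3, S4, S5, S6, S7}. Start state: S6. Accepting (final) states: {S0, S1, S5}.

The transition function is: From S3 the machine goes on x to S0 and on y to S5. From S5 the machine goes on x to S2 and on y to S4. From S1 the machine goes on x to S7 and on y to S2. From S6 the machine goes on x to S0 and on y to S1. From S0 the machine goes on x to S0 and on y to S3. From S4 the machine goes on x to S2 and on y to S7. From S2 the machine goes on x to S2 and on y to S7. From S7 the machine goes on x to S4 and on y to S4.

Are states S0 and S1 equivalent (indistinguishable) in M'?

Start with accepting vs non-accepting: {S0,S1,S5} | {S2,S3,S4,S6,S7}.
On input x, block {S0,S1,S5} splits into {S1,S5} and {S0}.
On input x, block {S2,S3,S4,S6,S7} splits into {S2,S4,S7} and {S3,S6}.
The partition is now stable with 4 blocks: {S1,S5} | {S2,S4,S7} | {S0} | {S3,S6}.
S0 and S1 end up in different blocks, so they are distinguishable. For instance, the string 'x' is accepted from only S0.

No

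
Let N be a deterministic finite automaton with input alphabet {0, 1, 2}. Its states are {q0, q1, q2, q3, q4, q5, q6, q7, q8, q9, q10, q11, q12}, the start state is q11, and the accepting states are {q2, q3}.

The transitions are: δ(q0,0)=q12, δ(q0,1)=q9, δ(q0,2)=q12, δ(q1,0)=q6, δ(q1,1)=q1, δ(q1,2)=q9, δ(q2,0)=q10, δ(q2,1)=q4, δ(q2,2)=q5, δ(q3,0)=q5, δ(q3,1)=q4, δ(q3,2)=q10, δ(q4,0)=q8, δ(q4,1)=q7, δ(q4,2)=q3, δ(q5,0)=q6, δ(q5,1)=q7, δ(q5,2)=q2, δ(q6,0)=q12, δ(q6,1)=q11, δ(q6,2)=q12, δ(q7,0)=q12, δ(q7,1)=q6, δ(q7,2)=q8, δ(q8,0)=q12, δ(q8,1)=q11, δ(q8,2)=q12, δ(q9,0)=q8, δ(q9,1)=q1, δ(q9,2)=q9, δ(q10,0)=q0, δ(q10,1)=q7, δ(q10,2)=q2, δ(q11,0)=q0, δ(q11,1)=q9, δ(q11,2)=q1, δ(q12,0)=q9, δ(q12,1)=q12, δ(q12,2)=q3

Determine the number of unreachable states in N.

A breadth-first search from the start state visits every state.

0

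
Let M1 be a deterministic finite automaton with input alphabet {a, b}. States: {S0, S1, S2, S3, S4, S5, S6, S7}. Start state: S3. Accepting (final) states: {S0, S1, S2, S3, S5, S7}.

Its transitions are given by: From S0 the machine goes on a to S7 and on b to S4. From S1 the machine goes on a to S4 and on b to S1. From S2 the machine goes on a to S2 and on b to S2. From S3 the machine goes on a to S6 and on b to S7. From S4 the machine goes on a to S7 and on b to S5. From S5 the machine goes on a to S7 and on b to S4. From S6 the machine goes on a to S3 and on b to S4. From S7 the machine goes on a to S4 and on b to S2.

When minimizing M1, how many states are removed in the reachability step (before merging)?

2

Starting at S3 and following transitions, the reachable set is {S2, S3, S4, S5, S6, S7}. That leaves S0, S1 unreachable — 2 in total.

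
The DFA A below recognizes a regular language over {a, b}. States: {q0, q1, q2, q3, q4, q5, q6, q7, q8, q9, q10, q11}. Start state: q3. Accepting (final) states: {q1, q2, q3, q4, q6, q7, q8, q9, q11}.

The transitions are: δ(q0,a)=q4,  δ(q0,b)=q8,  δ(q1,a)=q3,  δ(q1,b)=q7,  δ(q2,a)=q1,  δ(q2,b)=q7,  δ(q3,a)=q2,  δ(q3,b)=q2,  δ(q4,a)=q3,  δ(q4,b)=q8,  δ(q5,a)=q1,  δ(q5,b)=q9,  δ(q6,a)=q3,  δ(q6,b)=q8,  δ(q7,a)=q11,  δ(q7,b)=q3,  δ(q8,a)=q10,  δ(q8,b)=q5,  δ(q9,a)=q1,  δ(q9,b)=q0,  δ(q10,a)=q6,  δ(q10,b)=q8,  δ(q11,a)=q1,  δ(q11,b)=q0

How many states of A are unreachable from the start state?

Exploring from q3, all states are eventually visited, so none are unreachable.

0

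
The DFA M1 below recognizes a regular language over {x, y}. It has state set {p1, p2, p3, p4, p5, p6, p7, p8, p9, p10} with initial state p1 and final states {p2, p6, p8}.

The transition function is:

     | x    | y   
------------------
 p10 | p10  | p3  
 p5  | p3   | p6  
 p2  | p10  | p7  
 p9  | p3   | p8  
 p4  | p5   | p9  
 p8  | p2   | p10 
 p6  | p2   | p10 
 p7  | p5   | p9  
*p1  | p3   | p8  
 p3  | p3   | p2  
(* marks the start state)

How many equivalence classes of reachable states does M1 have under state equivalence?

6

Reachable states from the start: {p1,p2,p3,p5,p6,p7,p8,p9,p10}. Unreachable: {p4} — drop them.
P0 = {p2,p6,p8} | {p1,p3,p5,p7,p9,p10}.
On input x, block {p2,p6,p8} splits into {p6,p8} and {p2}.
Refine {p1,p3,p5,p7,p9,p10} on symbol y: members go to different blocks, giving {p1,p5,p9} and {p7,p10} and {p3}.
Refine {p7,p10} on symbol x: members go to different blocks, giving {p7} and {p10}.
The partition is now stable with 6 blocks: {p6,p8} | {p1,p5,p9} | {p2} | {p7} | {p3} | {p10}.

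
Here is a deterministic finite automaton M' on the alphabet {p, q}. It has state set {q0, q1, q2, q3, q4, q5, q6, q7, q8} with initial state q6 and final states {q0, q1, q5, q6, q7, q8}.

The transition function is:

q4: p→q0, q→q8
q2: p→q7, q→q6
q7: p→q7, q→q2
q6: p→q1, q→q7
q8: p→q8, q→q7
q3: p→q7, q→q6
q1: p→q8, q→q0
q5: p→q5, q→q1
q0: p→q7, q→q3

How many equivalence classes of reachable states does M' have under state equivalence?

Reachable states from the start: {q0,q1,q2,q3,q6,q7,q8}. Unreachable: {q4,q5} — drop them.
P0 = {q0,q1,q6,q7,q8} | {q2,q3}.
Refine {q0,q1,q6,q7,q8} on symbol q: members go to different blocks, giving {q1,q6,q8} and {q0,q7}.
The partition is now stable with 3 blocks: {q1,q6,q8} | {q2,q3} | {q0,q7}.

3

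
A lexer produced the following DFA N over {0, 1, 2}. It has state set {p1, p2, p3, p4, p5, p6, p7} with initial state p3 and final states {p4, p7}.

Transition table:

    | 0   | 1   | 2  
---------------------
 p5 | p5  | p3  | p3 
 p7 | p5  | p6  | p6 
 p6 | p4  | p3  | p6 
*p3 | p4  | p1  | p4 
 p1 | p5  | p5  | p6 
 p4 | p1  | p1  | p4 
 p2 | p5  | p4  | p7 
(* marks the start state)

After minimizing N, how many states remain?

States {p2,p7} cannot be reached from the start state, so discard them.
Start with accepting vs non-accepting: {p4} | {p1,p3,p5,p6}.
Split {p1,p3,p5,p6} by δ(·,0) → {p1,p5} and {p3,p6}.
Split {p1,p5} by δ(·,1) → {p1} and {p5}.
Refine {p3,p6} on symbol 1: members go to different blocks, giving {p3} and {p6}.
Stable partition: {p4} | {p1} | {p3} | {p5} | {p6} — 5 equivalence classes.

5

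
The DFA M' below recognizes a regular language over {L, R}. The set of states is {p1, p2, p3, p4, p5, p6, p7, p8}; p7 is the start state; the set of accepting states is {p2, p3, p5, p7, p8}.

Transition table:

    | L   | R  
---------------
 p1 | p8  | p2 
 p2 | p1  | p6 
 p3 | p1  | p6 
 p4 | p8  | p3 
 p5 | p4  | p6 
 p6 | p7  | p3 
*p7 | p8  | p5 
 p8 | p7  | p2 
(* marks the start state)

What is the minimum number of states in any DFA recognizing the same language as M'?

All states are reachable from the start state.
P0 = {p2,p3,p5,p7,p8} | {p1,p4,p6}.
Split {p2,p3,p5,p7,p8} by δ(·,L) → {p2,p3,p5} and {p7,p8}.
Stable partition: {p2,p3,p5} | {p1,p4,p6} | {p7,p8} — 3 equivalence classes.

3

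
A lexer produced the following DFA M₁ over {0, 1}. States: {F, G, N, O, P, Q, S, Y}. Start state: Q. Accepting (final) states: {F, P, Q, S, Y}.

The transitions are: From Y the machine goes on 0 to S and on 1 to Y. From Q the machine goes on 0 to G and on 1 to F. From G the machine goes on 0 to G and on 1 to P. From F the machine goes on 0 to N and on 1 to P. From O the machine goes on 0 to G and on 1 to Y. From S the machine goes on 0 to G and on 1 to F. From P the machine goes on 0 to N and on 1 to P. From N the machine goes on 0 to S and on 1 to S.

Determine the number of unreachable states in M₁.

No path from Q leads to O, Y; the other 6 states are all reachable.

2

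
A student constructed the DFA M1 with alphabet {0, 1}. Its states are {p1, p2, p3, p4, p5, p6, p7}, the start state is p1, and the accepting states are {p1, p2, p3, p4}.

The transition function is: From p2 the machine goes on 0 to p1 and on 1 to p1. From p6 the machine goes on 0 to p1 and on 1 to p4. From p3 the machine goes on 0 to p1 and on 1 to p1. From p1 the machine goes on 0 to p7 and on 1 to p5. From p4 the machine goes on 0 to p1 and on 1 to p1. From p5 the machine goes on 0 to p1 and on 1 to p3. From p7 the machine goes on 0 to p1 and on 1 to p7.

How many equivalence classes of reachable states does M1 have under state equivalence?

First remove the unreachable states {p2,p4,p6}; 4 states remain.
P0 = {p1,p3} | {p5,p7}.
Refine {p1,p3} on symbol 0: members go to different blocks, giving {p1} and {p3}.
Split {p5,p7} by δ(·,1) → {p5} and {p7}.
Stable partition: {p1} | {p5} | {p3} | {p7} — 4 equivalence classes.

4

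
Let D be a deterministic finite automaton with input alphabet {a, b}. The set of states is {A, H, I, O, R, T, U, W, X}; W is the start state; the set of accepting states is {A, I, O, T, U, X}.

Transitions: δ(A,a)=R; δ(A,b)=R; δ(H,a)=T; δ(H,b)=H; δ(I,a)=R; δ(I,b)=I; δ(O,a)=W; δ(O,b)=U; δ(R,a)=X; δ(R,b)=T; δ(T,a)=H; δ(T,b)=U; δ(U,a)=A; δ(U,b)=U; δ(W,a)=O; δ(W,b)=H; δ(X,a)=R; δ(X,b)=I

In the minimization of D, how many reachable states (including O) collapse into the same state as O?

Initial partition by acceptance: {A,I,O,T,U,X} | {H,R,W}.
Split {A,I,O,T,U,X} by δ(·,a) → {A,I,O,T,X} and {U}.
On input b, block {A,I,O,T,X} splits into {O,T} and {I,X} and {A}.
Split {H,R,W} by δ(·,a) → {H,W} and {R}.
Stable partition: {O,T} | {H,W} | {U} | {I,X} | {A} | {R} — 6 equivalence classes.
The equivalence class containing O is {O,T}, of size 2.

2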